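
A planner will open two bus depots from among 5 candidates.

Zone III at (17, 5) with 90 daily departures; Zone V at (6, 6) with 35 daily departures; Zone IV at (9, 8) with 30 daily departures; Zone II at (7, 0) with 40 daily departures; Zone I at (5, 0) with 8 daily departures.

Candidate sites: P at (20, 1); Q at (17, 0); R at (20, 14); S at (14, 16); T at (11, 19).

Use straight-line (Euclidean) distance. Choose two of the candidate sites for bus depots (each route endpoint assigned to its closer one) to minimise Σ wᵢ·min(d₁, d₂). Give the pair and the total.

Evaluate every pair (each demand assigned to the nearer of the two):
  {Q, S}: total = 1667.6
  {Q, T}: total = 1720.0
  {P, Q}: total = 1724.0
  {Q, R}: total = 1724.0
  {P, S}: total = 1823.0
  {P, T}: total = 1914.7
  {P, R}: total = 1988.0
  {R, S}: total = 2430.5
  {R, T}: total = 2600.3
  {S, T}: total = 2602.8
Best pair: {Q, S} with total 1667.6.

{Q, S}, total 1667.6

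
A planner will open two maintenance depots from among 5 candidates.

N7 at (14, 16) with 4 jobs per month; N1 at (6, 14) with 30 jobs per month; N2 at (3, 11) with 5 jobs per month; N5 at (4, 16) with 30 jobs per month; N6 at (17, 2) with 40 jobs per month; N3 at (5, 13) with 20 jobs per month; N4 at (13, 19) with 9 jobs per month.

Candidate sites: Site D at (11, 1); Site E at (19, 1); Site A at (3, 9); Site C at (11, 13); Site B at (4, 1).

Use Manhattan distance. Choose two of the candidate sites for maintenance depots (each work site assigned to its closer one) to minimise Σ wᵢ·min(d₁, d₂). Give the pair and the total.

Evaluate every pair (each demand assigned to the nearer of the two):
  {Site E, Site C}: total = 866
  {Site E, Site A}: total = 982
  {Site D, Site C}: total = 1026
  {Site D, Site A}: total = 1142
  {Site C, Site B}: total = 1306
  {Site A, Site C}: total = 1326
  {Site A, Site B}: total = 1422
  {Site E, Site B}: total = 1631
  {Site D, Site B}: total = 1747
  {Site D, Site E}: total = 2022
Best pair: {Site E, Site C} with total 866.

{Site E, Site C}, total 866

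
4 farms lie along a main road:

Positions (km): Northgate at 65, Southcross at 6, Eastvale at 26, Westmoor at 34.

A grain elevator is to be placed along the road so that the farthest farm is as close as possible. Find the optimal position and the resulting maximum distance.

location 35.5, max distance 29.5

The 1-center on a line is the midpoint of the two extreme points: leftmost at 6, rightmost at 65.
Optimal location = (6 + 65)/2 = 35.5; maximum distance = (65 − 6)/2 = 29.5.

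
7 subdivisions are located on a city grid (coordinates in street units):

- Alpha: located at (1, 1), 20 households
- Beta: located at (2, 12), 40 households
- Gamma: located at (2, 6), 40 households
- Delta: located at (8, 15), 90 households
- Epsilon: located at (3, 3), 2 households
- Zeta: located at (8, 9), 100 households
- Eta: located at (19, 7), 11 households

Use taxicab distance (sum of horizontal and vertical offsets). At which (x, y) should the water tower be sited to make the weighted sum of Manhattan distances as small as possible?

(8, 9)

Manhattan distance separates: Σwᵢ(|x−xᵢ|+|y−yᵢ|) = Σwᵢ|x−xᵢ| + Σwᵢ|y−yᵢ|, so x and y are optimised independently as 1-D weighted medians.
Total weight W = 303; half = 151.5.
x-coordinate, sorted with cumulative weight:
  x=1 (Alpha, w=20) cum 20
  x=2 (Beta, w=40) cum 60
  x=2 (Gamma, w=40) cum 100
  x=3 (Epsilon, w=2) cum 102
  x=8 (Delta, w=90) cum 192  ← median
  x=8 (Zeta, w=100) cum 292
  x=19 (Eta, w=11) cum 303
⇒ x* = 8
y-coordinate, sorted with cumulative weight:
  y=1 (Alpha, w=20) cum 20
  y=3 (Epsilon, w=2) cum 22
  y=6 (Gamma, w=40) cum 62
  y=7 (Eta, w=11) cum 73
  y=9 (Zeta, w=100) cum 173  ← median
  y=12 (Beta, w=40) cum 213
  y=15 (Delta, w=90) cum 303
⇒ y* = 9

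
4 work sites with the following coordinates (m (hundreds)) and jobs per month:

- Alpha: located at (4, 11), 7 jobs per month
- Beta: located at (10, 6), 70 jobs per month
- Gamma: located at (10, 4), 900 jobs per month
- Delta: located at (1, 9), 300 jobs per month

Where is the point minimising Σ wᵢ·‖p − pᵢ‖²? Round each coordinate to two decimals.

(7.85, 5.32)

The minimiser of Σwᵢ‖p−pᵢ‖² is the weighted centroid p* = (Σwᵢpᵢ)/(Σwᵢ).
Σwᵢ = 1277.
Σwᵢxᵢ = 7·4 + 70·10 + 900·10 + 300·1 = 10028.
Σwᵢyᵢ = 7·11 + 70·6 + 900·4 + 300·9 = 6797.
x* = 10028/1277 = 7.85, y* = 6797/1277 = 5.32.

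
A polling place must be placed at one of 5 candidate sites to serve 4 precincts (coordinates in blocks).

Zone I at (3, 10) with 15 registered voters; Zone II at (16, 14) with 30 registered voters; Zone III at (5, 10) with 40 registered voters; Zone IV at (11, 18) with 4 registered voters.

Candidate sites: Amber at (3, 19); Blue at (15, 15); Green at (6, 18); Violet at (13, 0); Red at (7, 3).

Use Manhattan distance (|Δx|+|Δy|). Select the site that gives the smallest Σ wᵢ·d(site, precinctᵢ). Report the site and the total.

Blue, total 943 blocks

Total weighted distance at each candidate:
  Amber (3, 19): total = 1151
  Blue (15, 15): total = 943
  Green (6, 18): total = 965
  Violet (13, 0): total = 1610
  Red (7, 3): total = 1201
Minimum is at Blue with total 943 blocks.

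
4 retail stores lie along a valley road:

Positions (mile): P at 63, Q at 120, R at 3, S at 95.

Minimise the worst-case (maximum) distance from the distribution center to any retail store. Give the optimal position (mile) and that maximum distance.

location 61.5, max distance 58.5

The 1-center on a line is the midpoint of the two extreme points: leftmost at 3, rightmost at 120.
Optimal location = (3 + 120)/2 = 61.5; maximum distance = (120 − 3)/2 = 58.5.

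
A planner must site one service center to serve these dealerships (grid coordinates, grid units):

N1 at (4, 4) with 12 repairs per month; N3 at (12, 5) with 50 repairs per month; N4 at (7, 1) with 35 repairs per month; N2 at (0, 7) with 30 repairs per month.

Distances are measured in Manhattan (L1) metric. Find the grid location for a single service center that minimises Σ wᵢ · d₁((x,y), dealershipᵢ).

(7, 5)

Manhattan distance separates: Σwᵢ(|x−xᵢ|+|y−yᵢ|) = Σwᵢ|x−xᵢ| + Σwᵢ|y−yᵢ|, so x and y are optimised independently as 1-D weighted medians.
Total weight W = 127; half = 63.5.
x-coordinate, sorted with cumulative weight:
  x=0 (N2, w=30) cum 30
  x=4 (N1, w=12) cum 42
  x=7 (N4, w=35) cum 77  ← median
  x=12 (N3, w=50) cum 127
⇒ x* = 7
y-coordinate, sorted with cumulative weight:
  y=1 (N4, w=35) cum 35
  y=4 (N1, w=12) cum 47
  y=5 (N3, w=50) cum 97  ← median
  y=7 (N2, w=30) cum 127
⇒ y* = 5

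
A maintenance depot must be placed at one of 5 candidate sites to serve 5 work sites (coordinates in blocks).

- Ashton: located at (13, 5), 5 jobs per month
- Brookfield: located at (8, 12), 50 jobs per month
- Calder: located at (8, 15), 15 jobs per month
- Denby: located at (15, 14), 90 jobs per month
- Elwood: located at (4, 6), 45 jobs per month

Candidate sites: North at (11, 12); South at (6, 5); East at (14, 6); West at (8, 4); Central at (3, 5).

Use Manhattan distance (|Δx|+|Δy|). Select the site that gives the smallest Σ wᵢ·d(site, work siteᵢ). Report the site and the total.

North, total 1410 blocks

Total weighted distance at each candidate:
  North (11, 12): total = 1410
  South (6, 5): total = 2420
  East (14, 6): total = 2095
  West (8, 4): total = 2395
  Central (3, 5): total = 2855
Minimum is at North with total 1410 blocks.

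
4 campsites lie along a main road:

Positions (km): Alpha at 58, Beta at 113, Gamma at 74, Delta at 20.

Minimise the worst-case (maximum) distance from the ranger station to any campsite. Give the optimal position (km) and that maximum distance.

location 66.5, max distance 46.5

The 1-center on a line is the midpoint of the two extreme points: leftmost at 20, rightmost at 113.
Optimal location = (20 + 113)/2 = 66.5; maximum distance = (113 − 20)/2 = 46.5.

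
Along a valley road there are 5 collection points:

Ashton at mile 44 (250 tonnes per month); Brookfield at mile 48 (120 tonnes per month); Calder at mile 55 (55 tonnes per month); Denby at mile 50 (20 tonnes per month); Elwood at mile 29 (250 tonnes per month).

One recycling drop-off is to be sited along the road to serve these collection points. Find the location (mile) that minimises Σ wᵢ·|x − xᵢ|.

For a sum of weighted absolute distances on a line, the optimum is the weighted median (not the mean). Total weight W = 695; half-weight = 347.5.
Sort by position and accumulate weight:
  mile 29 (Elwood, w=250) → cum 250
  mile 44 (Ashton, w=250) → cum 500  ≥ 347.5 → median here
  mile 48 (Brookfield, w=120) → cum 620
  mile 50 (Denby, w=20) → cum 640
  mile 55 (Calder, w=55) → cum 695
Optimal location: mile 44.

x = 44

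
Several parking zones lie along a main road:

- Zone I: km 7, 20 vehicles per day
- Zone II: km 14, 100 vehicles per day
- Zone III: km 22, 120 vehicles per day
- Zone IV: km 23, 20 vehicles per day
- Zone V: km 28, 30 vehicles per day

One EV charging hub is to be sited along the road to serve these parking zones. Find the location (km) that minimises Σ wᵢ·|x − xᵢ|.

x = 22

For a sum of weighted absolute distances on a line, the optimum is the weighted median (not the mean). Total weight W = 290; half-weight = 145.
Sort by position and accumulate weight:
  km 7 (Zone I, w=20) → cum 20
  km 14 (Zone II, w=100) → cum 120
  km 22 (Zone III, w=120) → cum 240  ≥ 145 → median here
  km 23 (Zone IV, w=20) → cum 260
  km 28 (Zone V, w=30) → cum 290
Optimal location: km 22.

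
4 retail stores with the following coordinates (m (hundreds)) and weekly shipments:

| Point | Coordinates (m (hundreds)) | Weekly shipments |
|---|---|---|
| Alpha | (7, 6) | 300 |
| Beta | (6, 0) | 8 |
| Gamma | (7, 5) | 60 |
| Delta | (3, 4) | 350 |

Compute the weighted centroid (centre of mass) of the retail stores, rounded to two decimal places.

(5.04, 4.87)

The minimiser of Σwᵢ‖p−pᵢ‖² is the weighted centroid p* = (Σwᵢpᵢ)/(Σwᵢ).
Σwᵢ = 718.
Σwᵢxᵢ = 300·7 + 8·6 + 60·7 + 350·3 = 3618.
Σwᵢyᵢ = 300·6 + 8·0 + 60·5 + 350·4 = 3500.
x* = 3618/718 = 5.04, y* = 3500/718 = 4.87.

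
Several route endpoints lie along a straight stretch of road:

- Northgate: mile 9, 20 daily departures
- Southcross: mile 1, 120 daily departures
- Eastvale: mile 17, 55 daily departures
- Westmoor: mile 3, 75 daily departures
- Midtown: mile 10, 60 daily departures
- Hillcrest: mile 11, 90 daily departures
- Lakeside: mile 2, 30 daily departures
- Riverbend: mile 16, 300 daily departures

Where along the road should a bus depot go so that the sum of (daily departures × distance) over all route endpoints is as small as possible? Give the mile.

For a sum of weighted absolute distances on a line, the optimum is the weighted median (not the mean). Total weight W = 750; half-weight = 375.
Sort by position and accumulate weight:
  mile 1 (Southcross, w=120) → cum 120
  mile 2 (Lakeside, w=30) → cum 150
  mile 3 (Westmoor, w=75) → cum 225
  mile 9 (Northgate, w=20) → cum 245
  mile 10 (Midtown, w=60) → cum 305
  mile 11 (Hillcrest, w=90) → cum 395  ≥ 375 → median here
  mile 16 (Riverbend, w=300) → cum 695
  mile 17 (Eastvale, w=55) → cum 750
Optimal location: mile 11.

x = 11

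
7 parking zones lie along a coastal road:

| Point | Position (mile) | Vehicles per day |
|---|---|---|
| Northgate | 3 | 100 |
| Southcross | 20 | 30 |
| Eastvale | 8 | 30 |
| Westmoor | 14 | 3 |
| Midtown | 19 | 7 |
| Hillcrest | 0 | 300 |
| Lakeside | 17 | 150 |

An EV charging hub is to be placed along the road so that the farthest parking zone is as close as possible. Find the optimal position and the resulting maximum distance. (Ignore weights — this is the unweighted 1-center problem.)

location 10, max distance 10

The 1-center on a line is the midpoint of the two extreme points: leftmost at 0, rightmost at 20.
Optimal location = (0 + 20)/2 = 10; maximum distance = (20 − 0)/2 = 10.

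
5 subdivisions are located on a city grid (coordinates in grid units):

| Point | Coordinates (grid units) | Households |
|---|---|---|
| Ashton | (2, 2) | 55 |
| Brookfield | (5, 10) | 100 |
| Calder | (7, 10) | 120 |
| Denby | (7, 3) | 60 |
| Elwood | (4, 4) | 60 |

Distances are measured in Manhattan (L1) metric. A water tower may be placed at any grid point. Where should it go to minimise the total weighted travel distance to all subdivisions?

Manhattan distance separates: Σwᵢ(|x−xᵢ|+|y−yᵢ|) = Σwᵢ|x−xᵢ| + Σwᵢ|y−yᵢ|, so x and y are optimised independently as 1-D weighted medians.
Total weight W = 395; half = 197.5.
x-coordinate, sorted with cumulative weight:
  x=2 (Ashton, w=55) cum 55
  x=4 (Elwood, w=60) cum 115
  x=5 (Brookfield, w=100) cum 215  ← median
  x=7 (Calder, w=120) cum 335
  x=7 (Denby, w=60) cum 395
⇒ x* = 5
y-coordinate, sorted with cumulative weight:
  y=2 (Ashton, w=55) cum 55
  y=3 (Denby, w=60) cum 115
  y=4 (Elwood, w=60) cum 175
  y=10 (Brookfield, w=100) cum 275  ← median
  y=10 (Calder, w=120) cum 395
⇒ y* = 10

(5, 10)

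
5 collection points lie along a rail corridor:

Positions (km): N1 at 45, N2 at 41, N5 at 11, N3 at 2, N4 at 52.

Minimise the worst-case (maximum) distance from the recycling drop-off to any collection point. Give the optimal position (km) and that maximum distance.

location 27, max distance 25

The 1-center on a line is the midpoint of the two extreme points: leftmost at 2, rightmost at 52.
Optimal location = (2 + 52)/2 = 27; maximum distance = (52 − 2)/2 = 25.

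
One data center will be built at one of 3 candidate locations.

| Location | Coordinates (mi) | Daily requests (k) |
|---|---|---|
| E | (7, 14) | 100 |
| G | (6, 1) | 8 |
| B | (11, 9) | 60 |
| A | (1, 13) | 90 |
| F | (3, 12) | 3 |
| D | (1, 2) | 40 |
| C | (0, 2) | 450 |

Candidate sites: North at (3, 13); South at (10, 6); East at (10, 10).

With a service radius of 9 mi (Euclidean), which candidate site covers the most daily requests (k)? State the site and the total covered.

Coverage radius r = 9 mi; a point is covered iff (Δx)²+(Δy)² ≤ 9² = 81.
  North (3, 13): covers {E, B, A, F} → 253
  South (10, 6): covers {E, G, B} → 168
  East (10, 10): covers {E, B, F} → 163
Maximum coverage at North: 253 daily requests (k).

North, covering 253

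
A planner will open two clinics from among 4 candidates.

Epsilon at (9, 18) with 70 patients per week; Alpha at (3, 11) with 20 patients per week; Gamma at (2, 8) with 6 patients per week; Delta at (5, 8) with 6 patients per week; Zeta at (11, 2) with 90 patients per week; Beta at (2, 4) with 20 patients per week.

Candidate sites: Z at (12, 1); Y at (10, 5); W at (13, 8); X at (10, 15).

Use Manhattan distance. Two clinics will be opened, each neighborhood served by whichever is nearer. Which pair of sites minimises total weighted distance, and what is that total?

{Z, X}, total 1102

Evaluate every pair (each demand assigned to the nearer of the two):
  {Z, X}: total = 1102
  {Y, X}: total = 1154
  {W, X}: total = 1634
  {Z, Y}: total = 1714
  {Z, W}: total = 1794
  {Y, W}: total = 1894
Best pair: {Z, X} with total 1102.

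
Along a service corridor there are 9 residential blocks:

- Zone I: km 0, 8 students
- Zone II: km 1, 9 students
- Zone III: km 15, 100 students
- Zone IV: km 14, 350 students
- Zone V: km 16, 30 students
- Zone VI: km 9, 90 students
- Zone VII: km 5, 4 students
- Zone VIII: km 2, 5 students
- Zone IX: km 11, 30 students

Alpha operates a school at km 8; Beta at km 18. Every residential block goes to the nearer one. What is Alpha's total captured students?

The indifferent point is the midpoint (8+18)/2 = 13; residential blocks left of it (closer to Alpha at 8) go to Alpha, those right go to Beta.
  Zone I at 0 (w=8) → Alpha
  Zone II at 1 (w=9) → Alpha
  Zone VIII at 2 (w=5) → Alpha
  Zone VII at 5 (w=4) → Alpha
  Zone VI at 9 (w=90) → Alpha
  Zone IX at 11 (w=30) → Alpha
  Zone IV at 14 (w=350) → Beta
  Zone III at 15 (w=100) → Beta
  Zone V at 16 (w=30) → Beta
Alpha captures 146; Beta captures 480.

146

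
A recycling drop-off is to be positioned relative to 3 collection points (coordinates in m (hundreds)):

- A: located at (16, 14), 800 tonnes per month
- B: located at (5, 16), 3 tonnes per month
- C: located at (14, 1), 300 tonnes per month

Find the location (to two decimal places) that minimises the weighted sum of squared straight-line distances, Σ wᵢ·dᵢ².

The minimiser of Σwᵢ‖p−pᵢ‖² is the weighted centroid p* = (Σwᵢpᵢ)/(Σwᵢ).
Σwᵢ = 1103.
Σwᵢxᵢ = 800·16 + 3·5 + 300·14 = 17015.
Σwᵢyᵢ = 800·14 + 3·16 + 300·1 = 11548.
x* = 17015/1103 = 15.43, y* = 11548/1103 = 10.47.

(15.43, 10.47)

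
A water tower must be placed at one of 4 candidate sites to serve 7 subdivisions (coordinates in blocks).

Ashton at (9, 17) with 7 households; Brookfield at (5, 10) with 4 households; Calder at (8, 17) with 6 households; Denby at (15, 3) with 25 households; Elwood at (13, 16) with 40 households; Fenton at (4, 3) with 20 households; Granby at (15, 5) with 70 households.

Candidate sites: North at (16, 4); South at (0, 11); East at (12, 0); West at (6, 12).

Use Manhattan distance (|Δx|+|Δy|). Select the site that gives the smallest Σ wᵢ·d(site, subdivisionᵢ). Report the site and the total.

Total weighted distance at each candidate:
  North (16, 4): total = 1384
  South (0, 11): total = 3218
  East (12, 0): total = 1944
  West (6, 12): total = 2340
Minimum is at North with total 1384 blocks.

North, total 1384 blocks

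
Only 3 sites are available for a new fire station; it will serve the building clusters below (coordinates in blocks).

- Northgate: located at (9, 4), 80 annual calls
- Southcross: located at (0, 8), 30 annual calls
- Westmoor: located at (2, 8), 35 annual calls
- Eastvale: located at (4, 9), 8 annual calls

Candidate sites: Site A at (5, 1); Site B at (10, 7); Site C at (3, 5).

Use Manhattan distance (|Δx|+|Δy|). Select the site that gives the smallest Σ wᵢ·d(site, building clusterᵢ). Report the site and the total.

Total weighted distance at each candidate:
  Site A (5, 1): total = 1342
  Site B (10, 7): total = 1029
  Site C (3, 5): total = 920
Minimum is at Site C with total 920 blocks.

Site C, total 920 blocks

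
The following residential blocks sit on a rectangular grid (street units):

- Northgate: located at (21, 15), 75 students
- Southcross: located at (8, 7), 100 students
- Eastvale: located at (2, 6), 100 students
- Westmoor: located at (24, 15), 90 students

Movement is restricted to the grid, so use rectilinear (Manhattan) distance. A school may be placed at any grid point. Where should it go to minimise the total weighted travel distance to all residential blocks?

Manhattan distance separates: Σwᵢ(|x−xᵢ|+|y−yᵢ|) = Σwᵢ|x−xᵢ| + Σwᵢ|y−yᵢ|, so x and y are optimised independently as 1-D weighted medians.
Total weight W = 365; half = 182.5.
x-coordinate, sorted with cumulative weight:
  x=2 (Eastvale, w=100) cum 100
  x=8 (Southcross, w=100) cum 200  ← median
  x=21 (Northgate, w=75) cum 275
  x=24 (Westmoor, w=90) cum 365
⇒ x* = 8
y-coordinate, sorted with cumulative weight:
  y=6 (Eastvale, w=100) cum 100
  y=7 (Southcross, w=100) cum 200  ← median
  y=15 (Northgate, w=75) cum 275
  y=15 (Westmoor, w=90) cum 365
⇒ y* = 7

(8, 7)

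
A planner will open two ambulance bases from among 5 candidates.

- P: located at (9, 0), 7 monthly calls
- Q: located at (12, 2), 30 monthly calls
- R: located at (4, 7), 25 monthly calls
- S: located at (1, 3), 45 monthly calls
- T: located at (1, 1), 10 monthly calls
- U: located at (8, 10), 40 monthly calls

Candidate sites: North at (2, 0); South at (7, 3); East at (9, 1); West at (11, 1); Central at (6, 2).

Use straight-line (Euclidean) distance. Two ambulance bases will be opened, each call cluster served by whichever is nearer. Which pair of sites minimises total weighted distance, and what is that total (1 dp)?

{North, South}, total 742.5

Evaluate every pair (each demand assigned to the nearer of the two):
  {North, South}: total = 742.5
  {North, West}: total = 776.0
  {South, West}: total = 799.2
  {North, East}: total = 802.5
  {West, Central}: total = 803.0
  {North, Central}: total = 826.2
  {South, East}: total = 843.0
  {East, Central}: total = 846.8
  {South, Central}: total = 866.5
  {East, West}: total = 1058.0
Best pair: {North, South} with total 742.5.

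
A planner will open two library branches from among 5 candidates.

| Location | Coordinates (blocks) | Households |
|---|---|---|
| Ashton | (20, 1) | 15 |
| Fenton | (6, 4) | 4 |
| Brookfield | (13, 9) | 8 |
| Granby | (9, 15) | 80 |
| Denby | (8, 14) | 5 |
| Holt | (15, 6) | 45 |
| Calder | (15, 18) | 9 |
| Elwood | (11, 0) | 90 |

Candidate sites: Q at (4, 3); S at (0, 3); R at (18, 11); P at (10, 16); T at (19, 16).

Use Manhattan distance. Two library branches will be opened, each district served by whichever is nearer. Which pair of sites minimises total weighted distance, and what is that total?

{Q, P}, total 2135

Evaluate every pair (each demand assigned to the nearer of the two):
  {Q, P}: total = 2135
  {R, P}: total = 2433
  {S, P}: total = 2616
  {Q, R}: total = 2703
  {P, T}: total = 2778
  {Q, T}: total = 2885
  {S, R}: total = 3079
  {S, T}: total = 3261
  {R, T}: total = 3291
  {Q, S}: total = 3601
Best pair: {Q, P} with total 2135.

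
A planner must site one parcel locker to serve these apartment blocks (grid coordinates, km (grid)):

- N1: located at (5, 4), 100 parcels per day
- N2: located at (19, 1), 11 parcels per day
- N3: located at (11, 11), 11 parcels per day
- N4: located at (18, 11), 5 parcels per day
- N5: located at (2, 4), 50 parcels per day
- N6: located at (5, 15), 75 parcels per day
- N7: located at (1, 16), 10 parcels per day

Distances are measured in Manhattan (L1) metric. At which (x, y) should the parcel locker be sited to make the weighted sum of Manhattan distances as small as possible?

(5, 4)

Manhattan distance separates: Σwᵢ(|x−xᵢ|+|y−yᵢ|) = Σwᵢ|x−xᵢ| + Σwᵢ|y−yᵢ|, so x and y are optimised independently as 1-D weighted medians.
Total weight W = 262; half = 131.
x-coordinate, sorted with cumulative weight:
  x=1 (N7, w=10) cum 10
  x=2 (N5, w=50) cum 60
  x=5 (N1, w=100) cum 160  ← median
  x=5 (N6, w=75) cum 235
  x=11 (N3, w=11) cum 246
  x=18 (N4, w=5) cum 251
  x=19 (N2, w=11) cum 262
⇒ x* = 5
y-coordinate, sorted with cumulative weight:
  y=1 (N2, w=11) cum 11
  y=4 (N1, w=100) cum 111
  y=4 (N5, w=50) cum 161  ← median
  y=11 (N3, w=11) cum 172
  y=11 (N4, w=5) cum 177
  y=15 (N6, w=75) cum 252
  y=16 (N7, w=10) cum 262
⇒ y* = 4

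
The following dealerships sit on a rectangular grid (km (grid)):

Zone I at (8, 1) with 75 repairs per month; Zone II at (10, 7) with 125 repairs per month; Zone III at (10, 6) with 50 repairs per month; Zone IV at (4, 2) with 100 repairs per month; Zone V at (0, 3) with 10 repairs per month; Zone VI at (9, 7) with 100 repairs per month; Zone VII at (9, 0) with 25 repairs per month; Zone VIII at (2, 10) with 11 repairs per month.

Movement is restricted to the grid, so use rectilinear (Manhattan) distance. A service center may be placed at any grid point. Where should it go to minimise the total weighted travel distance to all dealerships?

Manhattan distance separates: Σwᵢ(|x−xᵢ|+|y−yᵢ|) = Σwᵢ|x−xᵢ| + Σwᵢ|y−yᵢ|, so x and y are optimised independently as 1-D weighted medians.
Total weight W = 496; half = 248.
x-coordinate, sorted with cumulative weight:
  x=0 (Zone V, w=10) cum 10
  x=2 (Zone VIII, w=11) cum 21
  x=4 (Zone IV, w=100) cum 121
  x=8 (Zone I, w=75) cum 196
  x=9 (Zone VI, w=100) cum 296  ← median
  x=9 (Zone VII, w=25) cum 321
  x=10 (Zone II, w=125) cum 446
  x=10 (Zone III, w=50) cum 496
⇒ x* = 9
y-coordinate, sorted with cumulative weight:
  y=0 (Zone VII, w=25) cum 25
  y=1 (Zone I, w=75) cum 100
  y=2 (Zone IV, w=100) cum 200
  y=3 (Zone V, w=10) cum 210
  y=6 (Zone III, w=50) cum 260  ← median
  y=7 (Zone II, w=125) cum 385
  y=7 (Zone VI, w=100) cum 485
  y=10 (Zone VIII, w=11) cum 496
⇒ y* = 6

(9, 6)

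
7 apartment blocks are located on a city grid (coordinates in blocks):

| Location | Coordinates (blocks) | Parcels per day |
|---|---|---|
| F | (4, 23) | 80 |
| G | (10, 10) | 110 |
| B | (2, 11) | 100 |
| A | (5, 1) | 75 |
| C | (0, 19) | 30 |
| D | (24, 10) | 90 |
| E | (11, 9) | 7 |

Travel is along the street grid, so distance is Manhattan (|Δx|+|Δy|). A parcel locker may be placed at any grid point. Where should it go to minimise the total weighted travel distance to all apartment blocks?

Manhattan distance separates: Σwᵢ(|x−xᵢ|+|y−yᵢ|) = Σwᵢ|x−xᵢ| + Σwᵢ|y−yᵢ|, so x and y are optimised independently as 1-D weighted medians.
Total weight W = 492; half = 246.
x-coordinate, sorted with cumulative weight:
  x=0 (C, w=30) cum 30
  x=2 (B, w=100) cum 130
  x=4 (F, w=80) cum 210
  x=5 (A, w=75) cum 285  ← median
  x=10 (G, w=110) cum 395
  x=11 (E, w=7) cum 402
  x=24 (D, w=90) cum 492
⇒ x* = 5
y-coordinate, sorted with cumulative weight:
  y=1 (A, w=75) cum 75
  y=9 (E, w=7) cum 82
  y=10 (G, w=110) cum 192
  y=10 (D, w=90) cum 282  ← median
  y=11 (B, w=100) cum 382
  y=19 (C, w=30) cum 412
  y=23 (F, w=80) cum 492
⇒ y* = 10

(5, 10)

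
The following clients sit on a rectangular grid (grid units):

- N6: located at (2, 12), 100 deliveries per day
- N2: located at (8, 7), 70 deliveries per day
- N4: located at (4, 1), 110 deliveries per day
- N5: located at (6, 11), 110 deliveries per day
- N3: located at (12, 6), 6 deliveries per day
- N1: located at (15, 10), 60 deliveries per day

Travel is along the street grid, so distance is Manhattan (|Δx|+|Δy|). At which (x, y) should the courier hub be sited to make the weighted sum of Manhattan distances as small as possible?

(6, 10)

Manhattan distance separates: Σwᵢ(|x−xᵢ|+|y−yᵢ|) = Σwᵢ|x−xᵢ| + Σwᵢ|y−yᵢ|, so x and y are optimised independently as 1-D weighted medians.
Total weight W = 456; half = 228.
x-coordinate, sorted with cumulative weight:
  x=2 (N6, w=100) cum 100
  x=4 (N4, w=110) cum 210
  x=6 (N5, w=110) cum 320  ← median
  x=8 (N2, w=70) cum 390
  x=12 (N3, w=6) cum 396
  x=15 (N1, w=60) cum 456
⇒ x* = 6
y-coordinate, sorted with cumulative weight:
  y=1 (N4, w=110) cum 110
  y=6 (N3, w=6) cum 116
  y=7 (N2, w=70) cum 186
  y=10 (N1, w=60) cum 246  ← median
  y=11 (N5, w=110) cum 356
  y=12 (N6, w=100) cum 456
⇒ y* = 10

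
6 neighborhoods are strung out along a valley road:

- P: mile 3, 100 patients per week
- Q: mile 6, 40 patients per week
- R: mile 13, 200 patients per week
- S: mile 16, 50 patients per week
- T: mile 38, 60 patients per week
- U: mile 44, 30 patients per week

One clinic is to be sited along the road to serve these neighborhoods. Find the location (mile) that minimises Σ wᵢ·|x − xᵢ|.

x = 13

For a sum of weighted absolute distances on a line, the optimum is the weighted median (not the mean). Total weight W = 480; half-weight = 240.
Sort by position and accumulate weight:
  mile 3 (P, w=100) → cum 100
  mile 6 (Q, w=40) → cum 140
  mile 13 (R, w=200) → cum 340  ≥ 240 → median here
  mile 16 (S, w=50) → cum 390
  mile 38 (T, w=60) → cum 450
  mile 44 (U, w=30) → cum 480
Optimal location: mile 13.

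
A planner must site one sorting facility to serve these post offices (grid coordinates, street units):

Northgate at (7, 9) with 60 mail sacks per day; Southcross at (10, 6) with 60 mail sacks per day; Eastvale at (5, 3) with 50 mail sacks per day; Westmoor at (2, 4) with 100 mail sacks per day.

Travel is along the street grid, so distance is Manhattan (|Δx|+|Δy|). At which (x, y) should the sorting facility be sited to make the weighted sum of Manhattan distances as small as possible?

(5, 4)

Manhattan distance separates: Σwᵢ(|x−xᵢ|+|y−yᵢ|) = Σwᵢ|x−xᵢ| + Σwᵢ|y−yᵢ|, so x and y are optimised independently as 1-D weighted medians.
Total weight W = 270; half = 135.
x-coordinate, sorted with cumulative weight:
  x=2 (Westmoor, w=100) cum 100
  x=5 (Eastvale, w=50) cum 150  ← median
  x=7 (Northgate, w=60) cum 210
  x=10 (Southcross, w=60) cum 270
⇒ x* = 5
y-coordinate, sorted with cumulative weight:
  y=3 (Eastvale, w=50) cum 50
  y=4 (Westmoor, w=100) cum 150  ← median
  y=6 (Southcross, w=60) cum 210
  y=9 (Northgate, w=60) cum 270
⇒ y* = 4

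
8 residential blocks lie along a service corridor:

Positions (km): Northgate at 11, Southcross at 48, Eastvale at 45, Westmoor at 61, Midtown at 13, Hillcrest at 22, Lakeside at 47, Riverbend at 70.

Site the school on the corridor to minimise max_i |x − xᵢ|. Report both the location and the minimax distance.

location 40.5, max distance 29.5

The 1-center on a line is the midpoint of the two extreme points: leftmost at 11, rightmost at 70.
Optimal location = (11 + 70)/2 = 40.5; maximum distance = (70 − 11)/2 = 29.5.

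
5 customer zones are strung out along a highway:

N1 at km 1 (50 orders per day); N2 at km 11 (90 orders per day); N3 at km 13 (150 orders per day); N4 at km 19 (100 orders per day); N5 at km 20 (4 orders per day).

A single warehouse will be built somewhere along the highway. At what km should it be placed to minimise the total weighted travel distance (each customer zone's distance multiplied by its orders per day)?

x = 13

For a sum of weighted absolute distances on a line, the optimum is the weighted median (not the mean). Total weight W = 394; half-weight = 197.
Sort by position and accumulate weight:
  km 1 (N1, w=50) → cum 50
  km 11 (N2, w=90) → cum 140
  km 13 (N3, w=150) → cum 290  ≥ 197 → median here
  km 19 (N4, w=100) → cum 390
  km 20 (N5, w=4) → cum 394
Optimal location: km 13.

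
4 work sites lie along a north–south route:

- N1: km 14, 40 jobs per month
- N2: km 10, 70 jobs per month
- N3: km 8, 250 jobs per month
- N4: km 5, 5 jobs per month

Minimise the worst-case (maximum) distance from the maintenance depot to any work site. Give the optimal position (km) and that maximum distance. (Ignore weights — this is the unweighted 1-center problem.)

location 9.5, max distance 4.5

The 1-center on a line is the midpoint of the two extreme points: leftmost at 5, rightmost at 14.
Optimal location = (5 + 14)/2 = 9.5; maximum distance = (14 − 5)/2 = 4.5.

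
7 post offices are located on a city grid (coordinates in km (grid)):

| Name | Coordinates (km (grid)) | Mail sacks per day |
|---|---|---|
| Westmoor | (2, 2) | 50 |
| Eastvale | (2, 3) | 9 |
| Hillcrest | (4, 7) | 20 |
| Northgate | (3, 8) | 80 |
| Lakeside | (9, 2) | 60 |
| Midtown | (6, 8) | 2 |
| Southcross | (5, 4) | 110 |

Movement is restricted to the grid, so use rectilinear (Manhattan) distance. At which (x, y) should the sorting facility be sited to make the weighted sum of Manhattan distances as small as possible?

(5, 4)

Manhattan distance separates: Σwᵢ(|x−xᵢ|+|y−yᵢ|) = Σwᵢ|x−xᵢ| + Σwᵢ|y−yᵢ|, so x and y are optimised independently as 1-D weighted medians.
Total weight W = 331; half = 165.5.
x-coordinate, sorted with cumulative weight:
  x=2 (Westmoor, w=50) cum 50
  x=2 (Eastvale, w=9) cum 59
  x=3 (Northgate, w=80) cum 139
  x=4 (Hillcrest, w=20) cum 159
  x=5 (Southcross, w=110) cum 269  ← median
  x=6 (Midtown, w=2) cum 271
  x=9 (Lakeside, w=60) cum 331
⇒ x* = 5
y-coordinate, sorted with cumulative weight:
  y=2 (Westmoor, w=50) cum 50
  y=2 (Lakeside, w=60) cum 110
  y=3 (Eastvale, w=9) cum 119
  y=4 (Southcross, w=110) cum 229  ← median
  y=7 (Hillcrest, w=20) cum 249
  y=8 (Northgate, w=80) cum 329
  y=8 (Midtown, w=2) cum 331
⇒ y* = 4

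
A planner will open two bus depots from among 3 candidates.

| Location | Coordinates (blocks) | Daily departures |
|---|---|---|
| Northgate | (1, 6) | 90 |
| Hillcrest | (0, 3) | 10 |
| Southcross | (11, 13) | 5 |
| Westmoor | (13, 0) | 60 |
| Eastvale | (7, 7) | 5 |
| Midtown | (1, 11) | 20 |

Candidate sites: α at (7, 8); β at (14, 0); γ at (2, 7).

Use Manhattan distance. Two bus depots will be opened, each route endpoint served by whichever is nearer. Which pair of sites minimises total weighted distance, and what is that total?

Evaluate every pair (each demand assigned to the nearer of the two):
  {β, γ}: total = 500
  {α, β}: total = 1130
  {α, γ}: total = 1230
Best pair: {β, γ} with total 500.

{β, γ}, total 500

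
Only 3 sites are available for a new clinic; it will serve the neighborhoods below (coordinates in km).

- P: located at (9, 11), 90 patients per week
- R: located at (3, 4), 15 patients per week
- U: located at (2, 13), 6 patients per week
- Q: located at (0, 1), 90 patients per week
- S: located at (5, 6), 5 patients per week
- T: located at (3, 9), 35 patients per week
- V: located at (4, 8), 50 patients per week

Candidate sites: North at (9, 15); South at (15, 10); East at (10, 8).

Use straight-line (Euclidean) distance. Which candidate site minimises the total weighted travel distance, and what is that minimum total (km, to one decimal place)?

East, total 2135.1 km

Total weighted distance at each candidate:
  North (9, 15): total = 2865.9
  South (15, 10): total = 3437.4
  East (10, 8): total = 2135.1
Minimum is at East with total 2135.1 km.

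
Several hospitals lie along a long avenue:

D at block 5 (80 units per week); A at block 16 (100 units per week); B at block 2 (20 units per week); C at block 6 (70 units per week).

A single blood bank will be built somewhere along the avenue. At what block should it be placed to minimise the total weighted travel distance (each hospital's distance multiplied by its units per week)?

For a sum of weighted absolute distances on a line, the optimum is the weighted median (not the mean). Total weight W = 270; half-weight = 135.
Sort by position and accumulate weight:
  block 2 (B, w=20) → cum 20
  block 5 (D, w=80) → cum 100
  block 6 (C, w=70) → cum 170  ≥ 135 → median here
  block 16 (A, w=100) → cum 270
Optimal location: block 6.

x = 6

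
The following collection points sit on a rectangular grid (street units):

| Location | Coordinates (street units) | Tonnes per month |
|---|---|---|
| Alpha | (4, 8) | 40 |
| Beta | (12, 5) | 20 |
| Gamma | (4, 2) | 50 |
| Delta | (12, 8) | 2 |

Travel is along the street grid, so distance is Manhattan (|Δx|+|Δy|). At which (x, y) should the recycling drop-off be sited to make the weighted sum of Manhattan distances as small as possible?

(4, 5)

Manhattan distance separates: Σwᵢ(|x−xᵢ|+|y−yᵢ|) = Σwᵢ|x−xᵢ| + Σwᵢ|y−yᵢ|, so x and y are optimised independently as 1-D weighted medians.
Total weight W = 112; half = 56.
x-coordinate, sorted with cumulative weight:
  x=4 (Alpha, w=40) cum 40
  x=4 (Gamma, w=50) cum 90  ← median
  x=12 (Beta, w=20) cum 110
  x=12 (Delta, w=2) cum 112
⇒ x* = 4
y-coordinate, sorted with cumulative weight:
  y=2 (Gamma, w=50) cum 50
  y=5 (Beta, w=20) cum 70  ← median
  y=8 (Alpha, w=40) cum 110
  y=8 (Delta, w=2) cum 112
⇒ y* = 5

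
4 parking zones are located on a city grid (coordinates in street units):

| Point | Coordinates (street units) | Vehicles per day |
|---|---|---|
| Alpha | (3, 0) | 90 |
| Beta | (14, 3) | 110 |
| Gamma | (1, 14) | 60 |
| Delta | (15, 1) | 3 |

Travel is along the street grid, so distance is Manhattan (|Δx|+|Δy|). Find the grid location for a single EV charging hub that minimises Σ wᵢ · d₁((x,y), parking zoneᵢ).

(3, 3)

Manhattan distance separates: Σwᵢ(|x−xᵢ|+|y−yᵢ|) = Σwᵢ|x−xᵢ| + Σwᵢ|y−yᵢ|, so x and y are optimised independently as 1-D weighted medians.
Total weight W = 263; half = 131.5.
x-coordinate, sorted with cumulative weight:
  x=1 (Gamma, w=60) cum 60
  x=3 (Alpha, w=90) cum 150  ← median
  x=14 (Beta, w=110) cum 260
  x=15 (Delta, w=3) cum 263
⇒ x* = 3
y-coordinate, sorted with cumulative weight:
  y=0 (Alpha, w=90) cum 90
  y=1 (Delta, w=3) cum 93
  y=3 (Beta, w=110) cum 203  ← median
  y=14 (Gamma, w=60) cum 263
⇒ y* = 3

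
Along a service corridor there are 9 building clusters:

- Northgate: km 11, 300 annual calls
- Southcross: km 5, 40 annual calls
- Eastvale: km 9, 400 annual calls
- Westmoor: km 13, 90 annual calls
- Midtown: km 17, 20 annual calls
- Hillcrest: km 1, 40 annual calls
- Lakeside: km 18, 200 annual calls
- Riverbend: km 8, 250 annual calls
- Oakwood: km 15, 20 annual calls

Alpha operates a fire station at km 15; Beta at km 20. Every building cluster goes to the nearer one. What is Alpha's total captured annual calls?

The indifferent point is the midpoint (15+20)/2 = 17.5; building clusters left of it (closer to Alpha at 15) go to Alpha, those right go to Beta.
  Hillcrest at 1 (w=40) → Alpha
  Southcross at 5 (w=40) → Alpha
  Riverbend at 8 (w=250) → Alpha
  Eastvale at 9 (w=400) → Alpha
  Northgate at 11 (w=300) → Alpha
  Westmoor at 13 (w=90) → Alpha
  Oakwood at 15 (w=20) → Alpha
  Midtown at 17 (w=20) → Alpha
  Lakeside at 18 (w=200) → Beta
Alpha captures 1160; Beta captures 200.

1160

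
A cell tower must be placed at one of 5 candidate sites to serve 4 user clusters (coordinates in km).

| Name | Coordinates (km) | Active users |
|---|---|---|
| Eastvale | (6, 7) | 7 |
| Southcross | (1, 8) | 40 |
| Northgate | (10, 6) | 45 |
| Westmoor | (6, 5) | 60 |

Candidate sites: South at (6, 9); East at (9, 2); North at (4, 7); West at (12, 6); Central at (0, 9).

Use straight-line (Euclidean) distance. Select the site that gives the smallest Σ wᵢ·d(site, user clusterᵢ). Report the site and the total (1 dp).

North, total 583.9 km

Total weighted distance at each candidate:
  South (6, 9): total = 683.0
  East (9, 2): total = 880.9
  North (4, 7): total = 583.9
  West (12, 6): total = 944.8
  Central (0, 9): total = 1003.3
Minimum is at North with total 583.9 km.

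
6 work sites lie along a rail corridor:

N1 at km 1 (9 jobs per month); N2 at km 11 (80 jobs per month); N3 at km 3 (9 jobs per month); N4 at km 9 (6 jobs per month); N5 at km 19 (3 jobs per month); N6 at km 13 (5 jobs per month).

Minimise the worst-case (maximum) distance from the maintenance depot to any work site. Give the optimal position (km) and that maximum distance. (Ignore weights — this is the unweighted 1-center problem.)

The 1-center on a line is the midpoint of the two extreme points: leftmost at 1, rightmost at 19.
Optimal location = (1 + 19)/2 = 10; maximum distance = (19 − 1)/2 = 9.

location 10, max distance 9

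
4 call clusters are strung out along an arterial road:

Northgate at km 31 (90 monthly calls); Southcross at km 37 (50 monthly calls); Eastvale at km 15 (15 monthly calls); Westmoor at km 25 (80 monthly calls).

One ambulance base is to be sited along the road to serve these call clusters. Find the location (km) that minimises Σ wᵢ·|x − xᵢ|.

For a sum of weighted absolute distances on a line, the optimum is the weighted median (not the mean). Total weight W = 235; half-weight = 117.5.
Sort by position and accumulate weight:
  km 15 (Eastvale, w=15) → cum 15
  km 25 (Westmoor, w=80) → cum 95
  km 31 (Northgate, w=90) → cum 185  ≥ 117.5 → median here
  km 37 (Southcross, w=50) → cum 235
Optimal location: km 31.

x = 31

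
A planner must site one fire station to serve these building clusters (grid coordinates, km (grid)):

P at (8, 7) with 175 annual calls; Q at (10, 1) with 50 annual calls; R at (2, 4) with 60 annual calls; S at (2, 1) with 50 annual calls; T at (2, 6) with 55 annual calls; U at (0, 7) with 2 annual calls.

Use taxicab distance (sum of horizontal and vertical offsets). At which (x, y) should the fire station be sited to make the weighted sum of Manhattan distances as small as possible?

(8, 6)

Manhattan distance separates: Σwᵢ(|x−xᵢ|+|y−yᵢ|) = Σwᵢ|x−xᵢ| + Σwᵢ|y−yᵢ|, so x and y are optimised independently as 1-D weighted medians.
Total weight W = 392; half = 196.
x-coordinate, sorted with cumulative weight:
  x=0 (U, w=2) cum 2
  x=2 (R, w=60) cum 62
  x=2 (S, w=50) cum 112
  x=2 (T, w=55) cum 167
  x=8 (P, w=175) cum 342  ← median
  x=10 (Q, w=50) cum 392
⇒ x* = 8
y-coordinate, sorted with cumulative weight:
  y=1 (Q, w=50) cum 50
  y=1 (S, w=50) cum 100
  y=4 (R, w=60) cum 160
  y=6 (T, w=55) cum 215  ← median
  y=7 (P, w=175) cum 390
  y=7 (U, w=2) cum 392
⇒ y* = 6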